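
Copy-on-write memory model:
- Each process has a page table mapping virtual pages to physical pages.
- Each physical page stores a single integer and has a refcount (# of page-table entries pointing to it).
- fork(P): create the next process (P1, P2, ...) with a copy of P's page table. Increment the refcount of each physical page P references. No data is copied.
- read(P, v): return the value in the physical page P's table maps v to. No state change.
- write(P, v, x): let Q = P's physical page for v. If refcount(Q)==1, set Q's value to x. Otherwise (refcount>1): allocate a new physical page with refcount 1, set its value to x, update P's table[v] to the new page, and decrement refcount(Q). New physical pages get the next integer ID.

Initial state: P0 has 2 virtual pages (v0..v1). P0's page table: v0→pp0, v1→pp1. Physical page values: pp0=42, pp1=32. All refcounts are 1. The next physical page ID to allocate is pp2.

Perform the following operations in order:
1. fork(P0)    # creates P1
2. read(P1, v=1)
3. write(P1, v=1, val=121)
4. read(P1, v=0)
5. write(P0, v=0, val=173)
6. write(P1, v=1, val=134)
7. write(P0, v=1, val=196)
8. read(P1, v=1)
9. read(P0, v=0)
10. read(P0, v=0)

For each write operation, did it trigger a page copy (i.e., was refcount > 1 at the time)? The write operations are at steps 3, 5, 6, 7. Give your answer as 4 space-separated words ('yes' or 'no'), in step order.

Op 1: fork(P0) -> P1. 2 ppages; refcounts: pp0:2 pp1:2
Op 2: read(P1, v1) -> 32. No state change.
Op 3: write(P1, v1, 121). refcount(pp1)=2>1 -> COPY to pp2. 3 ppages; refcounts: pp0:2 pp1:1 pp2:1
Op 4: read(P1, v0) -> 42. No state change.
Op 5: write(P0, v0, 173). refcount(pp0)=2>1 -> COPY to pp3. 4 ppages; refcounts: pp0:1 pp1:1 pp2:1 pp3:1
Op 6: write(P1, v1, 134). refcount(pp2)=1 -> write in place. 4 ppages; refcounts: pp0:1 pp1:1 pp2:1 pp3:1
Op 7: write(P0, v1, 196). refcount(pp1)=1 -> write in place. 4 ppages; refcounts: pp0:1 pp1:1 pp2:1 pp3:1
Op 8: read(P1, v1) -> 134. No state change.
Op 9: read(P0, v0) -> 173. No state change.
Op 10: read(P0, v0) -> 173. No state change.

yes yes no no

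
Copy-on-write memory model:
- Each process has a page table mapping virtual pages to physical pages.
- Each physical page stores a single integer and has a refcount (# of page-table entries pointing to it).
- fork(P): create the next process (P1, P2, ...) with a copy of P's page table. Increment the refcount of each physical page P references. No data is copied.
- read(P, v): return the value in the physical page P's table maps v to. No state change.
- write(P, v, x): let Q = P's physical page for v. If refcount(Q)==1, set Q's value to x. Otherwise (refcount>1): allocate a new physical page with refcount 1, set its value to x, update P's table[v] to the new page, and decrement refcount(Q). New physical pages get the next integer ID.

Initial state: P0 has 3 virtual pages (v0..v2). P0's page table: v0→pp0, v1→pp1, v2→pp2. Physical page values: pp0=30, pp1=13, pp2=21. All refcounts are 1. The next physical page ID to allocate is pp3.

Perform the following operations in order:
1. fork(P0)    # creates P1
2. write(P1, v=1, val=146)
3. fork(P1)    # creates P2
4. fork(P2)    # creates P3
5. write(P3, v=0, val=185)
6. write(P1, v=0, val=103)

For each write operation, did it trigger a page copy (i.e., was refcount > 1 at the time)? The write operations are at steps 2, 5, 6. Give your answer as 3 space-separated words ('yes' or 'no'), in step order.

Op 1: fork(P0) -> P1. 3 ppages; refcounts: pp0:2 pp1:2 pp2:2
Op 2: write(P1, v1, 146). refcount(pp1)=2>1 -> COPY to pp3. 4 ppages; refcounts: pp0:2 pp1:1 pp2:2 pp3:1
Op 3: fork(P1) -> P2. 4 ppages; refcounts: pp0:3 pp1:1 pp2:3 pp3:2
Op 4: fork(P2) -> P3. 4 ppages; refcounts: pp0:4 pp1:1 pp2:4 pp3:3
Op 5: write(P3, v0, 185). refcount(pp0)=4>1 -> COPY to pp4. 5 ppages; refcounts: pp0:3 pp1:1 pp2:4 pp3:3 pp4:1
Op 6: write(P1, v0, 103). refcount(pp0)=3>1 -> COPY to pp5. 6 ppages; refcounts: pp0:2 pp1:1 pp2:4 pp3:3 pp4:1 pp5:1

yes yes yes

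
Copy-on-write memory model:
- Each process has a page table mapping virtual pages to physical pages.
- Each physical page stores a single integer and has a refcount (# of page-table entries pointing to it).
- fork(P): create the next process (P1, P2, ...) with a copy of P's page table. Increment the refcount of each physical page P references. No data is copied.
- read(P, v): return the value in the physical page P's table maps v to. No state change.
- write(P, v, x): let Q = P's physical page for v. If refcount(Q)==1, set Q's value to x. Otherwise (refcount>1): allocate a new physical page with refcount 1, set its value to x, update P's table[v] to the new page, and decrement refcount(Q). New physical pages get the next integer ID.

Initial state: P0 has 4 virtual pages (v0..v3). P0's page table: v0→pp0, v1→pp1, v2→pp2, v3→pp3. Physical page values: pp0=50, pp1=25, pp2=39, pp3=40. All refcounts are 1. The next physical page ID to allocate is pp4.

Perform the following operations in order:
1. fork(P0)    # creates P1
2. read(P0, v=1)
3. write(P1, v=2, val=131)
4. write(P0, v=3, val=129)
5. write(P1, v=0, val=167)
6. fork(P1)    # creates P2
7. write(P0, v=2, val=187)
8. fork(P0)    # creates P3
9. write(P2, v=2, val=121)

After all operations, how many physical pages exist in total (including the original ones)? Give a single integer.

Answer: 8

Derivation:
Op 1: fork(P0) -> P1. 4 ppages; refcounts: pp0:2 pp1:2 pp2:2 pp3:2
Op 2: read(P0, v1) -> 25. No state change.
Op 3: write(P1, v2, 131). refcount(pp2)=2>1 -> COPY to pp4. 5 ppages; refcounts: pp0:2 pp1:2 pp2:1 pp3:2 pp4:1
Op 4: write(P0, v3, 129). refcount(pp3)=2>1 -> COPY to pp5. 6 ppages; refcounts: pp0:2 pp1:2 pp2:1 pp3:1 pp4:1 pp5:1
Op 5: write(P1, v0, 167). refcount(pp0)=2>1 -> COPY to pp6. 7 ppages; refcounts: pp0:1 pp1:2 pp2:1 pp3:1 pp4:1 pp5:1 pp6:1
Op 6: fork(P1) -> P2. 7 ppages; refcounts: pp0:1 pp1:3 pp2:1 pp3:2 pp4:2 pp5:1 pp6:2
Op 7: write(P0, v2, 187). refcount(pp2)=1 -> write in place. 7 ppages; refcounts: pp0:1 pp1:3 pp2:1 pp3:2 pp4:2 pp5:1 pp6:2
Op 8: fork(P0) -> P3. 7 ppages; refcounts: pp0:2 pp1:4 pp2:2 pp3:2 pp4:2 pp5:2 pp6:2
Op 9: write(P2, v2, 121). refcount(pp4)=2>1 -> COPY to pp7. 8 ppages; refcounts: pp0:2 pp1:4 pp2:2 pp3:2 pp4:1 pp5:2 pp6:2 pp7:1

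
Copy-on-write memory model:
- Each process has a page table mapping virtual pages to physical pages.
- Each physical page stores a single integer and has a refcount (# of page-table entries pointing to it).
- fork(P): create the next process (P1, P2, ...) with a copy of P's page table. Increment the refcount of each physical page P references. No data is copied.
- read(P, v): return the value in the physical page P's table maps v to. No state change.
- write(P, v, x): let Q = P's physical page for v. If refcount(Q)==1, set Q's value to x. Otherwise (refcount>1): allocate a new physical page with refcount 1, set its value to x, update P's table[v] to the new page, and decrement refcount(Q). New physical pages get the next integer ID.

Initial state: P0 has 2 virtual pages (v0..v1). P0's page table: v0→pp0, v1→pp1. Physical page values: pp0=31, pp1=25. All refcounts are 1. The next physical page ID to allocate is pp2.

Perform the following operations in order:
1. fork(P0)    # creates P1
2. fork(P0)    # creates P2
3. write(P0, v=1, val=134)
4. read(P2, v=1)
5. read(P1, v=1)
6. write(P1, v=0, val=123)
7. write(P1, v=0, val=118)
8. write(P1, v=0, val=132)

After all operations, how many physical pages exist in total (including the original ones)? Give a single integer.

Op 1: fork(P0) -> P1. 2 ppages; refcounts: pp0:2 pp1:2
Op 2: fork(P0) -> P2. 2 ppages; refcounts: pp0:3 pp1:3
Op 3: write(P0, v1, 134). refcount(pp1)=3>1 -> COPY to pp2. 3 ppages; refcounts: pp0:3 pp1:2 pp2:1
Op 4: read(P2, v1) -> 25. No state change.
Op 5: read(P1, v1) -> 25. No state change.
Op 6: write(P1, v0, 123). refcount(pp0)=3>1 -> COPY to pp3. 4 ppages; refcounts: pp0:2 pp1:2 pp2:1 pp3:1
Op 7: write(P1, v0, 118). refcount(pp3)=1 -> write in place. 4 ppages; refcounts: pp0:2 pp1:2 pp2:1 pp3:1
Op 8: write(P1, v0, 132). refcount(pp3)=1 -> write in place. 4 ppages; refcounts: pp0:2 pp1:2 pp2:1 pp3:1

Answer: 4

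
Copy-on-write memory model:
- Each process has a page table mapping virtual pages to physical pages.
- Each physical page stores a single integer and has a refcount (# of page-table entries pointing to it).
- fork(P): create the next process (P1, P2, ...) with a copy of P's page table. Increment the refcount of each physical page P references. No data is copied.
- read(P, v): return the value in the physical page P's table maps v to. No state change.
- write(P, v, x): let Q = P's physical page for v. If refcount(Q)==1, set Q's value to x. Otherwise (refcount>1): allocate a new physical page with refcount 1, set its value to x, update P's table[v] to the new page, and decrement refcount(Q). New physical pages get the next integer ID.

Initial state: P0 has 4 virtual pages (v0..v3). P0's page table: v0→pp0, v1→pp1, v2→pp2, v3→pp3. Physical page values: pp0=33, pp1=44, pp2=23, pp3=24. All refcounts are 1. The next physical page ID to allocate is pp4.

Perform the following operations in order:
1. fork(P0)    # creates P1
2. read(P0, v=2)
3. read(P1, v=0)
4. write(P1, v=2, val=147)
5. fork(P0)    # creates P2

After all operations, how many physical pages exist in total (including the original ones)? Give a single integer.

Op 1: fork(P0) -> P1. 4 ppages; refcounts: pp0:2 pp1:2 pp2:2 pp3:2
Op 2: read(P0, v2) -> 23. No state change.
Op 3: read(P1, v0) -> 33. No state change.
Op 4: write(P1, v2, 147). refcount(pp2)=2>1 -> COPY to pp4. 5 ppages; refcounts: pp0:2 pp1:2 pp2:1 pp3:2 pp4:1
Op 5: fork(P0) -> P2. 5 ppages; refcounts: pp0:3 pp1:3 pp2:2 pp3:3 pp4:1

Answer: 5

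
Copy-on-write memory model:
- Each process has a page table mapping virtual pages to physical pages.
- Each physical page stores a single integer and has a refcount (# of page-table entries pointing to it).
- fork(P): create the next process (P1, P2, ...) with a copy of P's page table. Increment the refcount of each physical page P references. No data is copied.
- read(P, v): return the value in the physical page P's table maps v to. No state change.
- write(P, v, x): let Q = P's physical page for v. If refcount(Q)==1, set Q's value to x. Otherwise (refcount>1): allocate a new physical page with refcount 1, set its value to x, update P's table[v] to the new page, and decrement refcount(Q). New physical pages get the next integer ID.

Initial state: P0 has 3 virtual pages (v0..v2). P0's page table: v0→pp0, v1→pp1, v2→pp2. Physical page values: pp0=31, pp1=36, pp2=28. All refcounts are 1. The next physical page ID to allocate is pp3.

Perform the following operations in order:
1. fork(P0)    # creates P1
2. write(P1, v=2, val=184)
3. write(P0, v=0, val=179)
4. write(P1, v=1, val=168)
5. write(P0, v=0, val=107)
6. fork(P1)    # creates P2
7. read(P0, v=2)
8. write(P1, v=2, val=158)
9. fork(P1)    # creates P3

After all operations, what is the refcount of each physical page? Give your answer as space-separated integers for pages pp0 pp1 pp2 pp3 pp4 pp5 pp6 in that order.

Answer: 3 1 1 1 1 3 2

Derivation:
Op 1: fork(P0) -> P1. 3 ppages; refcounts: pp0:2 pp1:2 pp2:2
Op 2: write(P1, v2, 184). refcount(pp2)=2>1 -> COPY to pp3. 4 ppages; refcounts: pp0:2 pp1:2 pp2:1 pp3:1
Op 3: write(P0, v0, 179). refcount(pp0)=2>1 -> COPY to pp4. 5 ppages; refcounts: pp0:1 pp1:2 pp2:1 pp3:1 pp4:1
Op 4: write(P1, v1, 168). refcount(pp1)=2>1 -> COPY to pp5. 6 ppages; refcounts: pp0:1 pp1:1 pp2:1 pp3:1 pp4:1 pp5:1
Op 5: write(P0, v0, 107). refcount(pp4)=1 -> write in place. 6 ppages; refcounts: pp0:1 pp1:1 pp2:1 pp3:1 pp4:1 pp5:1
Op 6: fork(P1) -> P2. 6 ppages; refcounts: pp0:2 pp1:1 pp2:1 pp3:2 pp4:1 pp5:2
Op 7: read(P0, v2) -> 28. No state change.
Op 8: write(P1, v2, 158). refcount(pp3)=2>1 -> COPY to pp6. 7 ppages; refcounts: pp0:2 pp1:1 pp2:1 pp3:1 pp4:1 pp5:2 pp6:1
Op 9: fork(P1) -> P3. 7 ppages; refcounts: pp0:3 pp1:1 pp2:1 pp3:1 pp4:1 pp5:3 pp6:2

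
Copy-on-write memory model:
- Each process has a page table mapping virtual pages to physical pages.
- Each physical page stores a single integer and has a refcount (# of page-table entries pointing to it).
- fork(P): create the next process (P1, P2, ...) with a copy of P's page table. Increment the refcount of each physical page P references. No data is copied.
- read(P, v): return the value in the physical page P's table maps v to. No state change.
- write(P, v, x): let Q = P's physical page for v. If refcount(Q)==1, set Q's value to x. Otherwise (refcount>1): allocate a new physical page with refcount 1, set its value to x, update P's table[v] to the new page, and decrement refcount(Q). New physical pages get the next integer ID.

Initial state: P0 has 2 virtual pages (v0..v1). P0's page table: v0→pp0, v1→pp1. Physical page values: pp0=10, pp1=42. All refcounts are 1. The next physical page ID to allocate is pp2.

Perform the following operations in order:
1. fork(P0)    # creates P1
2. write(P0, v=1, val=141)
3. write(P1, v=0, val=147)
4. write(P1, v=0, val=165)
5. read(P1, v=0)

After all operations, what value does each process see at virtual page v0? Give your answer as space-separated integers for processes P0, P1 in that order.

Answer: 10 165

Derivation:
Op 1: fork(P0) -> P1. 2 ppages; refcounts: pp0:2 pp1:2
Op 2: write(P0, v1, 141). refcount(pp1)=2>1 -> COPY to pp2. 3 ppages; refcounts: pp0:2 pp1:1 pp2:1
Op 3: write(P1, v0, 147). refcount(pp0)=2>1 -> COPY to pp3. 4 ppages; refcounts: pp0:1 pp1:1 pp2:1 pp3:1
Op 4: write(P1, v0, 165). refcount(pp3)=1 -> write in place. 4 ppages; refcounts: pp0:1 pp1:1 pp2:1 pp3:1
Op 5: read(P1, v0) -> 165. No state change.
P0: v0 -> pp0 = 10
P1: v0 -> pp3 = 165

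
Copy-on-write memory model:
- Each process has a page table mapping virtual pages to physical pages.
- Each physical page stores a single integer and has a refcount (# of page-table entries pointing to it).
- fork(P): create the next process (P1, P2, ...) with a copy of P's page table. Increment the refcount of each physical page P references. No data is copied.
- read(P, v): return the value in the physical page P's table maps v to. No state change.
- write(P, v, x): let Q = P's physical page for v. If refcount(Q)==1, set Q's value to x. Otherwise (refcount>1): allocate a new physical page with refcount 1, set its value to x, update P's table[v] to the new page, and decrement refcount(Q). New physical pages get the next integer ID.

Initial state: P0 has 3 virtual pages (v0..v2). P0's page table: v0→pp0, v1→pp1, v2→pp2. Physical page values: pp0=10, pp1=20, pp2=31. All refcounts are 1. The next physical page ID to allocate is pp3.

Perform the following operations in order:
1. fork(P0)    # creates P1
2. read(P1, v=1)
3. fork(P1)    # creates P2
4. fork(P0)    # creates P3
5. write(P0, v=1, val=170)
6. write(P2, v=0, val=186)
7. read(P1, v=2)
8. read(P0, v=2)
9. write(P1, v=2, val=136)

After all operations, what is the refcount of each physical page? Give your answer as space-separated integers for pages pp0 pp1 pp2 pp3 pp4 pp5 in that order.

Answer: 3 3 3 1 1 1

Derivation:
Op 1: fork(P0) -> P1. 3 ppages; refcounts: pp0:2 pp1:2 pp2:2
Op 2: read(P1, v1) -> 20. No state change.
Op 3: fork(P1) -> P2. 3 ppages; refcounts: pp0:3 pp1:3 pp2:3
Op 4: fork(P0) -> P3. 3 ppages; refcounts: pp0:4 pp1:4 pp2:4
Op 5: write(P0, v1, 170). refcount(pp1)=4>1 -> COPY to pp3. 4 ppages; refcounts: pp0:4 pp1:3 pp2:4 pp3:1
Op 6: write(P2, v0, 186). refcount(pp0)=4>1 -> COPY to pp4. 5 ppages; refcounts: pp0:3 pp1:3 pp2:4 pp3:1 pp4:1
Op 7: read(P1, v2) -> 31. No state change.
Op 8: read(P0, v2) -> 31. No state change.
Op 9: write(P1, v2, 136). refcount(pp2)=4>1 -> COPY to pp5. 6 ppages; refcounts: pp0:3 pp1:3 pp2:3 pp3:1 pp4:1 pp5:1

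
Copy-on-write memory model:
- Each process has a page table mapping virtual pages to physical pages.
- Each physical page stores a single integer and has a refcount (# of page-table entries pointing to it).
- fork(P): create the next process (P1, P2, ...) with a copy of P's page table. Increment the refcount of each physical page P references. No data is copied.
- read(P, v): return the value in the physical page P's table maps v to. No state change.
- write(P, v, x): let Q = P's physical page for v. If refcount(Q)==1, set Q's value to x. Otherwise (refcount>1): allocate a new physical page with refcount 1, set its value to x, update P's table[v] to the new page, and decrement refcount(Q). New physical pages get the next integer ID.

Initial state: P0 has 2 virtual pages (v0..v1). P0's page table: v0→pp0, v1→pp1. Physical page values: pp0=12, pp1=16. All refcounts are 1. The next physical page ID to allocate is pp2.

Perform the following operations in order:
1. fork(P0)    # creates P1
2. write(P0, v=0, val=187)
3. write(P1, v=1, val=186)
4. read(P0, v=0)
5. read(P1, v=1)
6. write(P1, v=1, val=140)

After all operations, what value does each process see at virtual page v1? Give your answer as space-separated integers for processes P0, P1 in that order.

Op 1: fork(P0) -> P1. 2 ppages; refcounts: pp0:2 pp1:2
Op 2: write(P0, v0, 187). refcount(pp0)=2>1 -> COPY to pp2. 3 ppages; refcounts: pp0:1 pp1:2 pp2:1
Op 3: write(P1, v1, 186). refcount(pp1)=2>1 -> COPY to pp3. 4 ppages; refcounts: pp0:1 pp1:1 pp2:1 pp3:1
Op 4: read(P0, v0) -> 187. No state change.
Op 5: read(P1, v1) -> 186. No state change.
Op 6: write(P1, v1, 140). refcount(pp3)=1 -> write in place. 4 ppages; refcounts: pp0:1 pp1:1 pp2:1 pp3:1
P0: v1 -> pp1 = 16
P1: v1 -> pp3 = 140

Answer: 16 140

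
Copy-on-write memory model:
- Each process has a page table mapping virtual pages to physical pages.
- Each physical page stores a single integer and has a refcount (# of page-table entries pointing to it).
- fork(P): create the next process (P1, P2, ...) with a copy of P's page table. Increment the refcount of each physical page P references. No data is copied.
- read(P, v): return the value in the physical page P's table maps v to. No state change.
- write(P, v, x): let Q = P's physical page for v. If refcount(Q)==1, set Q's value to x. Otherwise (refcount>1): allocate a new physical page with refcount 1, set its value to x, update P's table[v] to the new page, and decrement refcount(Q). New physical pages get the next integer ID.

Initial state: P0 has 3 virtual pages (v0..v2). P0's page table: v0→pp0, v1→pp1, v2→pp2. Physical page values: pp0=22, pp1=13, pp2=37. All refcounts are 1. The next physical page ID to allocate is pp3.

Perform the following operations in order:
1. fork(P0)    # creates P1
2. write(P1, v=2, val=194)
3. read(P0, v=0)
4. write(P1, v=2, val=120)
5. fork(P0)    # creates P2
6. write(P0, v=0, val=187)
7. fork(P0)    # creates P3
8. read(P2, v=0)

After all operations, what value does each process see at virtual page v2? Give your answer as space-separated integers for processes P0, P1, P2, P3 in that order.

Answer: 37 120 37 37

Derivation:
Op 1: fork(P0) -> P1. 3 ppages; refcounts: pp0:2 pp1:2 pp2:2
Op 2: write(P1, v2, 194). refcount(pp2)=2>1 -> COPY to pp3. 4 ppages; refcounts: pp0:2 pp1:2 pp2:1 pp3:1
Op 3: read(P0, v0) -> 22. No state change.
Op 4: write(P1, v2, 120). refcount(pp3)=1 -> write in place. 4 ppages; refcounts: pp0:2 pp1:2 pp2:1 pp3:1
Op 5: fork(P0) -> P2. 4 ppages; refcounts: pp0:3 pp1:3 pp2:2 pp3:1
Op 6: write(P0, v0, 187). refcount(pp0)=3>1 -> COPY to pp4. 5 ppages; refcounts: pp0:2 pp1:3 pp2:2 pp3:1 pp4:1
Op 7: fork(P0) -> P3. 5 ppages; refcounts: pp0:2 pp1:4 pp2:3 pp3:1 pp4:2
Op 8: read(P2, v0) -> 22. No state change.
P0: v2 -> pp2 = 37
P1: v2 -> pp3 = 120
P2: v2 -> pp2 = 37
P3: v2 -> pp2 = 37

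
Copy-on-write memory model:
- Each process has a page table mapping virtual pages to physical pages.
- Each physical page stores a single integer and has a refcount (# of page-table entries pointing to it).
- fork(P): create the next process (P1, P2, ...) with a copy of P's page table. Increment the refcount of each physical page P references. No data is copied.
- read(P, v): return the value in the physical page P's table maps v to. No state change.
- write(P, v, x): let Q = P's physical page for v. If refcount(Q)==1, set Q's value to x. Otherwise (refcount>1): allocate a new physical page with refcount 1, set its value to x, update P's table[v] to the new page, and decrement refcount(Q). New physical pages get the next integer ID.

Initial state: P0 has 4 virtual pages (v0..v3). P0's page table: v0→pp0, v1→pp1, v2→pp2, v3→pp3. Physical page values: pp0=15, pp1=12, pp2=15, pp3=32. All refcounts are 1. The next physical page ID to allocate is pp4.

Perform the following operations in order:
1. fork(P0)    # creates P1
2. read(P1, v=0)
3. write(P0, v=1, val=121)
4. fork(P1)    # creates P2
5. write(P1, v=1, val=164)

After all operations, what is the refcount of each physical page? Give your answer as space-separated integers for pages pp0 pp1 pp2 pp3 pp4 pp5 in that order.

Op 1: fork(P0) -> P1. 4 ppages; refcounts: pp0:2 pp1:2 pp2:2 pp3:2
Op 2: read(P1, v0) -> 15. No state change.
Op 3: write(P0, v1, 121). refcount(pp1)=2>1 -> COPY to pp4. 5 ppages; refcounts: pp0:2 pp1:1 pp2:2 pp3:2 pp4:1
Op 4: fork(P1) -> P2. 5 ppages; refcounts: pp0:3 pp1:2 pp2:3 pp3:3 pp4:1
Op 5: write(P1, v1, 164). refcount(pp1)=2>1 -> COPY to pp5. 6 ppages; refcounts: pp0:3 pp1:1 pp2:3 pp3:3 pp4:1 pp5:1

Answer: 3 1 3 3 1 1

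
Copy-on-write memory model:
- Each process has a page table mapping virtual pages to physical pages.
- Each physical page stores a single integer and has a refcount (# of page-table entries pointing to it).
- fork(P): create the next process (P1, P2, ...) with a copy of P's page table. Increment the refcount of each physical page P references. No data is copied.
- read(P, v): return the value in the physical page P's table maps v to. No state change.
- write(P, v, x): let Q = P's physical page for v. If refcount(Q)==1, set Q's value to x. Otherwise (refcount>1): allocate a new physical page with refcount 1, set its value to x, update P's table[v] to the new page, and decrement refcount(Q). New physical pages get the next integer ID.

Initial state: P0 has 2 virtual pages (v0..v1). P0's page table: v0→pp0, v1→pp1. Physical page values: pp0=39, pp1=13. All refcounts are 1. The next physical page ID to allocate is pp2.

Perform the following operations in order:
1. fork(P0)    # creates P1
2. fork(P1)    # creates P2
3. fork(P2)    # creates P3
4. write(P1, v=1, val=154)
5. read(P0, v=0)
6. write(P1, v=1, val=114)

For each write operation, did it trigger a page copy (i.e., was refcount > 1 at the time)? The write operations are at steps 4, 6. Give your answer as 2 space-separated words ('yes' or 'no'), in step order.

Op 1: fork(P0) -> P1. 2 ppages; refcounts: pp0:2 pp1:2
Op 2: fork(P1) -> P2. 2 ppages; refcounts: pp0:3 pp1:3
Op 3: fork(P2) -> P3. 2 ppages; refcounts: pp0:4 pp1:4
Op 4: write(P1, v1, 154). refcount(pp1)=4>1 -> COPY to pp2. 3 ppages; refcounts: pp0:4 pp1:3 pp2:1
Op 5: read(P0, v0) -> 39. No state change.
Op 6: write(P1, v1, 114). refcount(pp2)=1 -> write in place. 3 ppages; refcounts: pp0:4 pp1:3 pp2:1

yes no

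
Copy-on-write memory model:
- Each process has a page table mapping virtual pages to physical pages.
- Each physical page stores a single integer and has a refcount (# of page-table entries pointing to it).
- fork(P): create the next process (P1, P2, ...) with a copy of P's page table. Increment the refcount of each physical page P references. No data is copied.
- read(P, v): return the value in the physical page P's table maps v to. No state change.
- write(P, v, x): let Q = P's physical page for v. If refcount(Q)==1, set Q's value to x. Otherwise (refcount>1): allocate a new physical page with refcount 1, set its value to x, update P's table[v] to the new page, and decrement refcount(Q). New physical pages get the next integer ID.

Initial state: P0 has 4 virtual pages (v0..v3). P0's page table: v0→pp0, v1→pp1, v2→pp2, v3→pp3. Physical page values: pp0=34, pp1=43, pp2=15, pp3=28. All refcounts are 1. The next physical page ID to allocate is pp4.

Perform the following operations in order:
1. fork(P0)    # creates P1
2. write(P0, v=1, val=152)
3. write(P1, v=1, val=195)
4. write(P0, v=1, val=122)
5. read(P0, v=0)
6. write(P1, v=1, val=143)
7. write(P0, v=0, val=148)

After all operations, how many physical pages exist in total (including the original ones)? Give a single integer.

Op 1: fork(P0) -> P1. 4 ppages; refcounts: pp0:2 pp1:2 pp2:2 pp3:2
Op 2: write(P0, v1, 152). refcount(pp1)=2>1 -> COPY to pp4. 5 ppages; refcounts: pp0:2 pp1:1 pp2:2 pp3:2 pp4:1
Op 3: write(P1, v1, 195). refcount(pp1)=1 -> write in place. 5 ppages; refcounts: pp0:2 pp1:1 pp2:2 pp3:2 pp4:1
Op 4: write(P0, v1, 122). refcount(pp4)=1 -> write in place. 5 ppages; refcounts: pp0:2 pp1:1 pp2:2 pp3:2 pp4:1
Op 5: read(P0, v0) -> 34. No state change.
Op 6: write(P1, v1, 143). refcount(pp1)=1 -> write in place. 5 ppages; refcounts: pp0:2 pp1:1 pp2:2 pp3:2 pp4:1
Op 7: write(P0, v0, 148). refcount(pp0)=2>1 -> COPY to pp5. 6 ppages; refcounts: pp0:1 pp1:1 pp2:2 pp3:2 pp4:1 pp5:1

Answer: 6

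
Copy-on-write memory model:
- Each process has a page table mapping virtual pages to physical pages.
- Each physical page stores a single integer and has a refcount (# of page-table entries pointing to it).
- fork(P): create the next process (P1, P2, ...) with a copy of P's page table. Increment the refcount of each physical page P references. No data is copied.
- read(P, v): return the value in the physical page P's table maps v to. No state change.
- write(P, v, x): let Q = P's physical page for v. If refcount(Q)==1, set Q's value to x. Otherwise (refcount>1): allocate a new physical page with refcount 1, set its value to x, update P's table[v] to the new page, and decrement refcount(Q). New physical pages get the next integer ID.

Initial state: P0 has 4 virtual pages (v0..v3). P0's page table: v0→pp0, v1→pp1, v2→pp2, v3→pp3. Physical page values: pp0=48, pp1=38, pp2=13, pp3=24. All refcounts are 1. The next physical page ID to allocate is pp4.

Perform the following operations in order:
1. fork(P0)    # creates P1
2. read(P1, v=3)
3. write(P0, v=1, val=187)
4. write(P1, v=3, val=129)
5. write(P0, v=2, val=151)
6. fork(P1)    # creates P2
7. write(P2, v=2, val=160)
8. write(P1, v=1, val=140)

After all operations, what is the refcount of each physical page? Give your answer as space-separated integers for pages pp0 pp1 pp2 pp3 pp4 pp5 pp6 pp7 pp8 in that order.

Answer: 3 1 1 1 1 2 1 1 1

Derivation:
Op 1: fork(P0) -> P1. 4 ppages; refcounts: pp0:2 pp1:2 pp2:2 pp3:2
Op 2: read(P1, v3) -> 24. No state change.
Op 3: write(P0, v1, 187). refcount(pp1)=2>1 -> COPY to pp4. 5 ppages; refcounts: pp0:2 pp1:1 pp2:2 pp3:2 pp4:1
Op 4: write(P1, v3, 129). refcount(pp3)=2>1 -> COPY to pp5. 6 ppages; refcounts: pp0:2 pp1:1 pp2:2 pp3:1 pp4:1 pp5:1
Op 5: write(P0, v2, 151). refcount(pp2)=2>1 -> COPY to pp6. 7 ppages; refcounts: pp0:2 pp1:1 pp2:1 pp3:1 pp4:1 pp5:1 pp6:1
Op 6: fork(P1) -> P2. 7 ppages; refcounts: pp0:3 pp1:2 pp2:2 pp3:1 pp4:1 pp5:2 pp6:1
Op 7: write(P2, v2, 160). refcount(pp2)=2>1 -> COPY to pp7. 8 ppages; refcounts: pp0:3 pp1:2 pp2:1 pp3:1 pp4:1 pp5:2 pp6:1 pp7:1
Op 8: write(P1, v1, 140). refcount(pp1)=2>1 -> COPY to pp8. 9 ppages; refcounts: pp0:3 pp1:1 pp2:1 pp3:1 pp4:1 pp5:2 pp6:1 pp7:1 pp8:1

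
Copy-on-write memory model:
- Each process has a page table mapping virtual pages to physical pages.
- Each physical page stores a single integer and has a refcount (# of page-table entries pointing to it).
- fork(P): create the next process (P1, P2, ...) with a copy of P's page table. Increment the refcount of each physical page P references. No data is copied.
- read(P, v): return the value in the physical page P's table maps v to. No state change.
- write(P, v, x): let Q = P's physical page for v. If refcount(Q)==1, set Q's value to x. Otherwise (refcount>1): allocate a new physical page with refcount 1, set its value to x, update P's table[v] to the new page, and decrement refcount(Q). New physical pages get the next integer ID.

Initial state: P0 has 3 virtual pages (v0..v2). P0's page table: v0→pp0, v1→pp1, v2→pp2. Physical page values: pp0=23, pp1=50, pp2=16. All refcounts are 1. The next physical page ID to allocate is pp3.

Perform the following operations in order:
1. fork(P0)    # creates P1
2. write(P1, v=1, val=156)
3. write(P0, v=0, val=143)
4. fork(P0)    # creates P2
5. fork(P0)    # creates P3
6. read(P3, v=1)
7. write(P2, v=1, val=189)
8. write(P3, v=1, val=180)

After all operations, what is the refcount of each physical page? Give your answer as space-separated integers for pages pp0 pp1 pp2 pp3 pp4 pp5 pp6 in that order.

Answer: 1 1 4 1 3 1 1

Derivation:
Op 1: fork(P0) -> P1. 3 ppages; refcounts: pp0:2 pp1:2 pp2:2
Op 2: write(P1, v1, 156). refcount(pp1)=2>1 -> COPY to pp3. 4 ppages; refcounts: pp0:2 pp1:1 pp2:2 pp3:1
Op 3: write(P0, v0, 143). refcount(pp0)=2>1 -> COPY to pp4. 5 ppages; refcounts: pp0:1 pp1:1 pp2:2 pp3:1 pp4:1
Op 4: fork(P0) -> P2. 5 ppages; refcounts: pp0:1 pp1:2 pp2:3 pp3:1 pp4:2
Op 5: fork(P0) -> P3. 5 ppages; refcounts: pp0:1 pp1:3 pp2:4 pp3:1 pp4:3
Op 6: read(P3, v1) -> 50. No state change.
Op 7: write(P2, v1, 189). refcount(pp1)=3>1 -> COPY to pp5. 6 ppages; refcounts: pp0:1 pp1:2 pp2:4 pp3:1 pp4:3 pp5:1
Op 8: write(P3, v1, 180). refcount(pp1)=2>1 -> COPY to pp6. 7 ppages; refcounts: pp0:1 pp1:1 pp2:4 pp3:1 pp4:3 pp5:1 pp6:1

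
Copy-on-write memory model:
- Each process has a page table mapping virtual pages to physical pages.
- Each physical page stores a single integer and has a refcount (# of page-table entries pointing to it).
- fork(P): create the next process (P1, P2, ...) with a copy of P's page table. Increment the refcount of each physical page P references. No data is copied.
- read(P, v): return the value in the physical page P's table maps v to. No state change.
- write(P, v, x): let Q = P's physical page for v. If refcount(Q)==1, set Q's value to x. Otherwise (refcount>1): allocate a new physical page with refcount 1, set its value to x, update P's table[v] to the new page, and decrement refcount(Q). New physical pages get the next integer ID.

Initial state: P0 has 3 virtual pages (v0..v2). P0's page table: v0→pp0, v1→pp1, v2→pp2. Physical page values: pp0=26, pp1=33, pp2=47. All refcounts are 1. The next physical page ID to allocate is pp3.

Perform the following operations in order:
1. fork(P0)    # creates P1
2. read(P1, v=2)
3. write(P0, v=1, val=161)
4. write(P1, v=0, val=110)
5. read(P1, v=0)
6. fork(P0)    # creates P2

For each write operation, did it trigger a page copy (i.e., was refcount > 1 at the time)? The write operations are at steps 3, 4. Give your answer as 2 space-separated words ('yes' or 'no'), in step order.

Op 1: fork(P0) -> P1. 3 ppages; refcounts: pp0:2 pp1:2 pp2:2
Op 2: read(P1, v2) -> 47. No state change.
Op 3: write(P0, v1, 161). refcount(pp1)=2>1 -> COPY to pp3. 4 ppages; refcounts: pp0:2 pp1:1 pp2:2 pp3:1
Op 4: write(P1, v0, 110). refcount(pp0)=2>1 -> COPY to pp4. 5 ppages; refcounts: pp0:1 pp1:1 pp2:2 pp3:1 pp4:1
Op 5: read(P1, v0) -> 110. No state change.
Op 6: fork(P0) -> P2. 5 ppages; refcounts: pp0:2 pp1:1 pp2:3 pp3:2 pp4:1

yes yes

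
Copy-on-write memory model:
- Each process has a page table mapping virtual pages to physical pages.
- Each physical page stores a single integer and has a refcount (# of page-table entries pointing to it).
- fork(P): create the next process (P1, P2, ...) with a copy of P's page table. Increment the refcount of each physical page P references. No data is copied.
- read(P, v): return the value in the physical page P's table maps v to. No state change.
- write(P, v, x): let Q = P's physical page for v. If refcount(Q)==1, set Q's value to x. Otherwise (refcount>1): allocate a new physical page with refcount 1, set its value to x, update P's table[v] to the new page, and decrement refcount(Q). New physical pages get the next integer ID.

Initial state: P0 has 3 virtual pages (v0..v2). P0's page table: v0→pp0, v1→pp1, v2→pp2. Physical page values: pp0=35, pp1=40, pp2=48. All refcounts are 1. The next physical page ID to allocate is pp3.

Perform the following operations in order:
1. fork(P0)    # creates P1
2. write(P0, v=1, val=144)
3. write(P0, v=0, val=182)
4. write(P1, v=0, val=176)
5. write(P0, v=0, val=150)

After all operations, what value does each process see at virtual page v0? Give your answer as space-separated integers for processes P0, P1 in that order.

Op 1: fork(P0) -> P1. 3 ppages; refcounts: pp0:2 pp1:2 pp2:2
Op 2: write(P0, v1, 144). refcount(pp1)=2>1 -> COPY to pp3. 4 ppages; refcounts: pp0:2 pp1:1 pp2:2 pp3:1
Op 3: write(P0, v0, 182). refcount(pp0)=2>1 -> COPY to pp4. 5 ppages; refcounts: pp0:1 pp1:1 pp2:2 pp3:1 pp4:1
Op 4: write(P1, v0, 176). refcount(pp0)=1 -> write in place. 5 ppages; refcounts: pp0:1 pp1:1 pp2:2 pp3:1 pp4:1
Op 5: write(P0, v0, 150). refcount(pp4)=1 -> write in place. 5 ppages; refcounts: pp0:1 pp1:1 pp2:2 pp3:1 pp4:1
P0: v0 -> pp4 = 150
P1: v0 -> pp0 = 176

Answer: 150 176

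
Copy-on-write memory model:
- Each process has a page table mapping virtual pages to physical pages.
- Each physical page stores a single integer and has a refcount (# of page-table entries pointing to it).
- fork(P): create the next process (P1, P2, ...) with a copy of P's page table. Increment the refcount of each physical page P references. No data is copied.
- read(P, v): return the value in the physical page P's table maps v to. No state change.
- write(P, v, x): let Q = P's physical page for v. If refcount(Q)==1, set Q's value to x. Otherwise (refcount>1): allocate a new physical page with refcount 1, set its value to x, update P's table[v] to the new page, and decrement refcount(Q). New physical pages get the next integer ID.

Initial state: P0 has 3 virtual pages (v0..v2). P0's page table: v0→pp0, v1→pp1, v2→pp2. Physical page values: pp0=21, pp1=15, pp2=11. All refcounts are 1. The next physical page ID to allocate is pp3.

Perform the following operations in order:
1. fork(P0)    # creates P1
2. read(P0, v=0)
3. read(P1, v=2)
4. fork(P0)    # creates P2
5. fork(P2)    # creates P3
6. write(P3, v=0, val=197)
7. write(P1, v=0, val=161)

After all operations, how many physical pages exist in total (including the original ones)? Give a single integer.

Answer: 5

Derivation:
Op 1: fork(P0) -> P1. 3 ppages; refcounts: pp0:2 pp1:2 pp2:2
Op 2: read(P0, v0) -> 21. No state change.
Op 3: read(P1, v2) -> 11. No state change.
Op 4: fork(P0) -> P2. 3 ppages; refcounts: pp0:3 pp1:3 pp2:3
Op 5: fork(P2) -> P3. 3 ppages; refcounts: pp0:4 pp1:4 pp2:4
Op 6: write(P3, v0, 197). refcount(pp0)=4>1 -> COPY to pp3. 4 ppages; refcounts: pp0:3 pp1:4 pp2:4 pp3:1
Op 7: write(P1, v0, 161). refcount(pp0)=3>1 -> COPY to pp4. 5 ppages; refcounts: pp0:2 pp1:4 pp2:4 pp3:1 pp4:1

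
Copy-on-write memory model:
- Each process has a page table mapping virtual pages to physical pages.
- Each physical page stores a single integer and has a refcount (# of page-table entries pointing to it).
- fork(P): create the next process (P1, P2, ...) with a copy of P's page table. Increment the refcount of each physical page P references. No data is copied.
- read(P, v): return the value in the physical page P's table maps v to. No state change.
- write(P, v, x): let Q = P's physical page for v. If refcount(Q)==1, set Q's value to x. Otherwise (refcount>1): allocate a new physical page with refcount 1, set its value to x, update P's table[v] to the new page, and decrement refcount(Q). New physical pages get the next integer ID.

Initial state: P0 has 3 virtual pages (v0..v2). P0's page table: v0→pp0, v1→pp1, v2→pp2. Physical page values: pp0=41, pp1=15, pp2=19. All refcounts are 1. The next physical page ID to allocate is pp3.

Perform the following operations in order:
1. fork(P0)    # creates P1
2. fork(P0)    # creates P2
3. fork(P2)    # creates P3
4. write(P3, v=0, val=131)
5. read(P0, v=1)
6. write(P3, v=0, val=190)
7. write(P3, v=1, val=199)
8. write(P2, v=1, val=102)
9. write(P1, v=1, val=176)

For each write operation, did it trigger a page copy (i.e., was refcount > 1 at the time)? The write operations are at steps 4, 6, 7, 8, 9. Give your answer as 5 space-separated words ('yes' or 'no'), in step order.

Op 1: fork(P0) -> P1. 3 ppages; refcounts: pp0:2 pp1:2 pp2:2
Op 2: fork(P0) -> P2. 3 ppages; refcounts: pp0:3 pp1:3 pp2:3
Op 3: fork(P2) -> P3. 3 ppages; refcounts: pp0:4 pp1:4 pp2:4
Op 4: write(P3, v0, 131). refcount(pp0)=4>1 -> COPY to pp3. 4 ppages; refcounts: pp0:3 pp1:4 pp2:4 pp3:1
Op 5: read(P0, v1) -> 15. No state change.
Op 6: write(P3, v0, 190). refcount(pp3)=1 -> write in place. 4 ppages; refcounts: pp0:3 pp1:4 pp2:4 pp3:1
Op 7: write(P3, v1, 199). refcount(pp1)=4>1 -> COPY to pp4. 5 ppages; refcounts: pp0:3 pp1:3 pp2:4 pp3:1 pp4:1
Op 8: write(P2, v1, 102). refcount(pp1)=3>1 -> COPY to pp5. 6 ppages; refcounts: pp0:3 pp1:2 pp2:4 pp3:1 pp4:1 pp5:1
Op 9: write(P1, v1, 176). refcount(pp1)=2>1 -> COPY to pp6. 7 ppages; refcounts: pp0:3 pp1:1 pp2:4 pp3:1 pp4:1 pp5:1 pp6:1

yes no yes yes yes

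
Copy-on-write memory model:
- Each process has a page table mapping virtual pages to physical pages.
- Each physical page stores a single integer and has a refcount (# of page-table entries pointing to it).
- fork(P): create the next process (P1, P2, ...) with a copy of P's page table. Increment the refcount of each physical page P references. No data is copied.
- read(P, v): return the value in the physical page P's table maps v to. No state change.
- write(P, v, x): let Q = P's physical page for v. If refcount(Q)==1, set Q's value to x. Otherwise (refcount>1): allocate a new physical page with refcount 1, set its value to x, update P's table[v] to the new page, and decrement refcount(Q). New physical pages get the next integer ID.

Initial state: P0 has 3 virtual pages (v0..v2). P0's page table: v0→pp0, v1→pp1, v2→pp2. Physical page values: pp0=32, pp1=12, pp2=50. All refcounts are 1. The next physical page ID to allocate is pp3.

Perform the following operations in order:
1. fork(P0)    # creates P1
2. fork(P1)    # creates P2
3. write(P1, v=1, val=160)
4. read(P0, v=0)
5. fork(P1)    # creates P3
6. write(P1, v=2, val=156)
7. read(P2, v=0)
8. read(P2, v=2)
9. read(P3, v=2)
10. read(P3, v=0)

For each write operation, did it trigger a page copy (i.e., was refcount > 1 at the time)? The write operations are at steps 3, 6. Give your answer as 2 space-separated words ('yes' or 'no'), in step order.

Op 1: fork(P0) -> P1. 3 ppages; refcounts: pp0:2 pp1:2 pp2:2
Op 2: fork(P1) -> P2. 3 ppages; refcounts: pp0:3 pp1:3 pp2:3
Op 3: write(P1, v1, 160). refcount(pp1)=3>1 -> COPY to pp3. 4 ppages; refcounts: pp0:3 pp1:2 pp2:3 pp3:1
Op 4: read(P0, v0) -> 32. No state change.
Op 5: fork(P1) -> P3. 4 ppages; refcounts: pp0:4 pp1:2 pp2:4 pp3:2
Op 6: write(P1, v2, 156). refcount(pp2)=4>1 -> COPY to pp4. 5 ppages; refcounts: pp0:4 pp1:2 pp2:3 pp3:2 pp4:1
Op 7: read(P2, v0) -> 32. No state change.
Op 8: read(P2, v2) -> 50. No state change.
Op 9: read(P3, v2) -> 50. No state change.
Op 10: read(P3, v0) -> 32. No state change.

yes yes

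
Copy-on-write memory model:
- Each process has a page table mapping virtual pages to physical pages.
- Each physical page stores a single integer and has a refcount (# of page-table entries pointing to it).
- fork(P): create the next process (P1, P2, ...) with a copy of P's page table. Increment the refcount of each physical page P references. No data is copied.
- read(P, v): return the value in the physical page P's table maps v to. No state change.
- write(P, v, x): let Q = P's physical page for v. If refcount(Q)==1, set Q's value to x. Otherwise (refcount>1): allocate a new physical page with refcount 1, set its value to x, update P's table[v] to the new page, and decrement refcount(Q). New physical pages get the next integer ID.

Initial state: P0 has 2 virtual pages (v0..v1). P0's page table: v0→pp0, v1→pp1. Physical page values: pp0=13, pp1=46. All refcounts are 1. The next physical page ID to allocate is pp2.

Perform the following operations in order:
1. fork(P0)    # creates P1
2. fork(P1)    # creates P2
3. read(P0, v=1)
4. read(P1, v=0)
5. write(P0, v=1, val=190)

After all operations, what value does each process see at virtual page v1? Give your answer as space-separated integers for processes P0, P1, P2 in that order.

Answer: 190 46 46

Derivation:
Op 1: fork(P0) -> P1. 2 ppages; refcounts: pp0:2 pp1:2
Op 2: fork(P1) -> P2. 2 ppages; refcounts: pp0:3 pp1:3
Op 3: read(P0, v1) -> 46. No state change.
Op 4: read(P1, v0) -> 13. No state change.
Op 5: write(P0, v1, 190). refcount(pp1)=3>1 -> COPY to pp2. 3 ppages; refcounts: pp0:3 pp1:2 pp2:1
P0: v1 -> pp2 = 190
P1: v1 -> pp1 = 46
P2: v1 -> pp1 = 46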